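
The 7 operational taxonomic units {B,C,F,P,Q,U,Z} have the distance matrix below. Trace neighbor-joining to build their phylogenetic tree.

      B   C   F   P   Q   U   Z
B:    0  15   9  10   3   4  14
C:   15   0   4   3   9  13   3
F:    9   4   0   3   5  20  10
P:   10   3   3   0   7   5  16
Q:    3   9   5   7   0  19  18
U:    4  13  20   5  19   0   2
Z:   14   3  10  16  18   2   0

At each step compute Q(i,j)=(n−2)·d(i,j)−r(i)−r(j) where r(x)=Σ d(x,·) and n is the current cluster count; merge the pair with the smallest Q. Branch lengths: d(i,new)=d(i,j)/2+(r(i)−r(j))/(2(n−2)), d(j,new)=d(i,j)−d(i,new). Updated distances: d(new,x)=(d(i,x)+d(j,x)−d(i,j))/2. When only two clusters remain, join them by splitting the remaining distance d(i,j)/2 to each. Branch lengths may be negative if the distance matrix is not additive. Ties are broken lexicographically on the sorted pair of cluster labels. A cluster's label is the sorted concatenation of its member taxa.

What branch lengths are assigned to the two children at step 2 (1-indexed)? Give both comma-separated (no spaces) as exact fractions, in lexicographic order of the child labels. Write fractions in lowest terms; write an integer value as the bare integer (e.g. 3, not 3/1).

31/16,17/16

iteration 1: select U,Z (d=2, Q=-116); attach at lengths (1, 1); label the merged cluster UZ
  updated: d(B,UZ)=8, d(C,UZ)=7, d(F,UZ)=14, d(P,UZ)=19/2, d(Q,UZ)=35/2
iteration 2: select B,Q (d=3, Q=-149/2); attach at lengths (31/16, 17/16); label the merged cluster BQ
  updated: d(BQ,C)=21/2, d(BQ,F)=11/2, d(BQ,P)=7, d(BQ,UZ)=45/4
iteration 3: select C,UZ (d=7, Q=-181/4); attach at lengths (5/8, 51/8); label the merged cluster CUZ
  updated: d(BQ,CUZ)=59/8, d(CUZ,F)=11/2, d(CUZ,P)=11/4
iteration 4: select BQ,F (d=11/2, Q=-183/8); attach at lengths (135/32, 41/32); label the merged cluster BFQ
  updated: d(BFQ,CUZ)=59/16, d(BFQ,P)=9/4
iteration 5: select BFQ,CUZ (d=59/16, Q=-139/16); attach at lengths (51/32, 67/32); label the merged cluster BCFQUZ
  updated: d(BCFQUZ,P)=21/32
iteration 6: select BCFQUZ,P (d=21/32); attach at lengths (21/64, 21/64); label the merged cluster BCFPQUZ
final tree: ((((B:31/16,Q:17/16):135/32,F:41/32):51/32,(C:5/8,(U:1,Z:1):51/8):67/32):21/64,P:21/64)
total length: 699/32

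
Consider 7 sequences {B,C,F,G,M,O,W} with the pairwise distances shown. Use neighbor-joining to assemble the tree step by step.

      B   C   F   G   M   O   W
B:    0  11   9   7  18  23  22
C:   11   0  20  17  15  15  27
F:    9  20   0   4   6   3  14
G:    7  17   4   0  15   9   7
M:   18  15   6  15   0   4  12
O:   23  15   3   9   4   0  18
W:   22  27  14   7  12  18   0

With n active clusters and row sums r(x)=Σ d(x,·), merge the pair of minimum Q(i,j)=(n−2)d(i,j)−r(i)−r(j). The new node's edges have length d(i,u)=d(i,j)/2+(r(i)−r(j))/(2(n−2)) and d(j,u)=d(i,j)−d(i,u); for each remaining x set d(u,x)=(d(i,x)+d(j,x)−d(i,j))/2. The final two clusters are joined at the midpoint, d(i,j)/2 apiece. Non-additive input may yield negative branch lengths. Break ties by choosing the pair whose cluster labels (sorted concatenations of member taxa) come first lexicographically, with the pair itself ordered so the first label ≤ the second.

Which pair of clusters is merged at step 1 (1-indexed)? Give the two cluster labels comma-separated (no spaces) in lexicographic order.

1. join B+C (d=11, Q=-140) ⇒ BC; edges |B|=4, |C|=7
  updated: d(BC,F)=9, d(BC,G)=13/2, d(BC,M)=11, d(BC,O)=27/2, d(BC,W)=19
2. join G+W (d=7, Q=-167/2) ⇒ GW; edges |G|=-1/16, |W|=113/16
  updated: d(BC,GW)=37/4, d(F,GW)=11/2, d(GW,M)=10, d(GW,O)=10
3. join BC+GW (d=37/4, Q=-199/4) ⇒ BCGW; edges |BC|=143/24, |GW|=79/24
  updated: d(BCGW,F)=21/8, d(BCGW,M)=47/8, d(BCGW,O)=57/8
4. join BCGW+F (d=21/8, Q=-22) ⇒ BCFGW; edges |BCGW|=37/16, |F|=5/16
  updated: d(BCFGW,M)=37/8, d(BCFGW,O)=15/4
5. join BCFGW+M (d=37/8, Q=-99/8) ⇒ BCFGMW; edges |BCFGW|=35/16, |M|=39/16
  updated: d(BCFGMW,O)=25/16
6. join BCFGMW+O (d=25/16) ⇒ BCFGMOW; edges |BCFGMW|=25/32, |O|=25/32
final tree: (((((B:4,C:7):143/24,(G:-1/16,W:113/16):79/24):37/16,F:5/16):35/16,M:39/16):25/32,O:25/32)
total length: 577/16

B,C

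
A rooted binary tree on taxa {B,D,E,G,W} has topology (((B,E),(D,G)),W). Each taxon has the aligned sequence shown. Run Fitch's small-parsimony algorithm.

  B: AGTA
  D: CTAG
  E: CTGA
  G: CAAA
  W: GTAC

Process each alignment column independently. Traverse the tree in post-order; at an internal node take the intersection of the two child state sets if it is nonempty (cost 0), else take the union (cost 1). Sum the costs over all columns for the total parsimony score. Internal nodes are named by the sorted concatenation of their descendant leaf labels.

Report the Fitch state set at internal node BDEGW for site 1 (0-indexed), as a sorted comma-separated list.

T

[col 0] BE: children B:{A}, E:{C} ∪→ {A,C}; cost 1
[col 0] DG: children D:{C}, G:{C} ∩→ {C}; cost 0
[col 0] BDEG: children BE:{A,C}, DG:{C} ∩→ {C}; cost 0
[col 0] BDEGW: children BDEG:{C}, W:{G} ∪→ {C,G}; cost 1
[col 1] BE: children B:{G}, E:{T} ∪→ {G,T}; cost 1
[col 1] DG: children D:{T}, G:{A} ∪→ {A,T}; cost 1
[col 1] BDEG: children BE:{G,T}, DG:{A,T} ∩→ {T}; cost 0
[col 1] BDEGW: children BDEG:{T}, W:{T} ∩→ {T}; cost 0
[col 2] BE: children B:{T}, E:{G} ∪→ {G,T}; cost 1
[col 2] DG: children D:{A}, G:{A} ∩→ {A}; cost 0
[col 2] BDEG: children BE:{G,T}, DG:{A} ∪→ {A,G,T}; cost 1
[col 2] BDEGW: children BDEG:{A,G,T}, W:{A} ∩→ {A}; cost 0
[col 3] BE: children B:{A}, E:{A} ∩→ {A}; cost 0
[col 3] DG: children D:{G}, G:{A} ∪→ {A,G}; cost 1
[col 3] BDEG: children BE:{A}, DG:{A,G} ∩→ {A}; cost 0
[col 3] BDEGW: children BDEG:{A}, W:{C} ∪→ {A,C}; cost 1
per-site changes: [2, 2, 2, 2]; total = 8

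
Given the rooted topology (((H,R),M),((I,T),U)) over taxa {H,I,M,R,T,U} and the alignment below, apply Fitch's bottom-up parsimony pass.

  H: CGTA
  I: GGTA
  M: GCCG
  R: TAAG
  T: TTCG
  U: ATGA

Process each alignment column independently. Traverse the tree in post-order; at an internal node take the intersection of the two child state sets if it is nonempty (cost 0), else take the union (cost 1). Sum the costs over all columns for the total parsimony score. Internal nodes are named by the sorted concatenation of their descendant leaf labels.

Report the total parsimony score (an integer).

[col 0] HR: children H:{C}, R:{T} ∪→ {C,T}; cost 1
[col 0] HMR: children HR:{C,T}, M:{G} ∪→ {C,G,T}; cost 1
[col 0] IT: children I:{G}, T:{T} ∪→ {G,T}; cost 1
[col 0] ITU: children IT:{G,T}, U:{A} ∪→ {A,G,T}; cost 1
[col 0] HIMRTU: children HMR:{C,G,T}, ITU:{A,G,T} ∩→ {G,T}; cost 0
[col 1] HR: children H:{G}, R:{A} ∪→ {A,G}; cost 1
[col 1] HMR: children HR:{A,G}, M:{C} ∪→ {A,C,G}; cost 1
[col 1] IT: children I:{G}, T:{T} ∪→ {G,T}; cost 1
[col 1] ITU: children IT:{G,T}, U:{T} ∩→ {T}; cost 0
[col 1] HIMRTU: children HMR:{A,C,G}, ITU:{T} ∪→ {A,C,G,T}; cost 1
[col 2] HR: children H:{T}, R:{A} ∪→ {A,T}; cost 1
[col 2] HMR: children HR:{A,T}, M:{C} ∪→ {A,C,T}; cost 1
[col 2] IT: children I:{T}, T:{C} ∪→ {C,T}; cost 1
[col 2] ITU: children IT:{C,T}, U:{G} ∪→ {C,G,T}; cost 1
[col 2] HIMRTU: children HMR:{A,C,T}, ITU:{C,G,T} ∩→ {C,T}; cost 0
[col 3] HR: children H:{A}, R:{G} ∪→ {A,G}; cost 1
[col 3] HMR: children HR:{A,G}, M:{G} ∩→ {G}; cost 0
[col 3] IT: children I:{A}, T:{G} ∪→ {A,G}; cost 1
[col 3] ITU: children IT:{A,G}, U:{A} ∩→ {A}; cost 0
[col 3] HIMRTU: children HMR:{G}, ITU:{A} ∪→ {A,G}; cost 1
per-site changes: [4, 4, 4, 3]; total = 15

15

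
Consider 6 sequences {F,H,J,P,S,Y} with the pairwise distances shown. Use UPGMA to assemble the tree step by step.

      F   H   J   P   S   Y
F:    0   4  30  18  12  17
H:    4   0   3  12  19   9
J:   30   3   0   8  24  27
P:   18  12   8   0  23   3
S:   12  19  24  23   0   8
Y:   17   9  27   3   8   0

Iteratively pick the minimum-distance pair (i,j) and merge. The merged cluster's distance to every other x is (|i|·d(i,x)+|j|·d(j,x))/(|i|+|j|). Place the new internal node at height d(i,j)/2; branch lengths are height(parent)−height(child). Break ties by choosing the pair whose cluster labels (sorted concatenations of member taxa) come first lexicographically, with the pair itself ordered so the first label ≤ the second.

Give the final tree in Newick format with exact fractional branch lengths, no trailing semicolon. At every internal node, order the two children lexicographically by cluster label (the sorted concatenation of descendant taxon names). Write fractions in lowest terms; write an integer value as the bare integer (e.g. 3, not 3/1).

((F:6,S:6):47/16,((H:3/2,J:3/2):11/2,(P:3/2,Y:3/2):11/2):31/16)

iteration 1: select H,J (d=3); attach at lengths (3/2, 3/2); label the merged cluster HJ
  updated: d(F,HJ)=17, d(HJ,P)=10, d(HJ,S)=43/2, d(HJ,Y)=18
iteration 2: select P,Y (d=3); attach at lengths (3/2, 3/2); label the merged cluster PY
  updated: d(F,PY)=35/2, d(HJ,PY)=14, d(PY,S)=31/2
iteration 3: select F,S (d=12); attach at lengths (6, 6); label the merged cluster FS
  updated: d(FS,HJ)=77/4, d(FS,PY)=33/2
iteration 4: select HJ,PY (d=14); attach at lengths (11/2, 11/2); label the merged cluster HJPY
  updated: d(FS,HJPY)=143/8
iteration 5: select FS,HJPY (d=143/8); attach at lengths (47/16, 31/16); label the merged cluster FHJPSY
final tree: ((F:6,S:6):47/16,((H:3/2,J:3/2):11/2,(P:3/2,Y:3/2):11/2):31/16)
total length: 271/8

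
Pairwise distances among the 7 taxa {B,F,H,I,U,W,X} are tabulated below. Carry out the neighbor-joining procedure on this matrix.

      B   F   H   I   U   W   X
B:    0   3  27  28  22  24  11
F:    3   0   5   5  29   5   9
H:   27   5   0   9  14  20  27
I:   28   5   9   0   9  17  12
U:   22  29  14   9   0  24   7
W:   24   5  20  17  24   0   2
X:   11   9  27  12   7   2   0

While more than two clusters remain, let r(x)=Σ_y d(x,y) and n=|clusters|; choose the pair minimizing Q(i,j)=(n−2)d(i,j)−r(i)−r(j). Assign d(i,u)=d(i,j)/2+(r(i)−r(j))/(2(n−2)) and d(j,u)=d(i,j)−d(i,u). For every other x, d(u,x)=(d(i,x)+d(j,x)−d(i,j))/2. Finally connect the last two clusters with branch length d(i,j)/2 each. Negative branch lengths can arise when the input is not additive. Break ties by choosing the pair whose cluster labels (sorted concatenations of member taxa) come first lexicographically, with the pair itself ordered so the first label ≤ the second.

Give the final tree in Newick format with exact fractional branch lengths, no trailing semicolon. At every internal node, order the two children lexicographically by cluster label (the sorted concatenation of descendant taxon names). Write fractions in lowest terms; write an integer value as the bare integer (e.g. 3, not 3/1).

iteration 1: select B,F (d=3, Q=-156); attach at lengths (37/5, -22/5); label the merged cluster BF
  updated: d(BF,H)=29/2, d(BF,I)=15, d(BF,U)=24, d(BF,W)=13, d(BF,X)=17/2
iteration 2: select W,X (d=2, Q=-249/2); attach at lengths (55/16, -23/16); label the merged cluster WX
  updated: d(BF,WX)=39/4, d(H,WX)=45/2, d(I,WX)=27/2, d(U,WX)=29/2
iteration 3: select BF,WX (d=39/4, Q=-377/4); attach at lengths (43/8, 35/8); label the merged cluster BFWX
  updated: d(BFWX,H)=109/8, d(BFWX,I)=75/8, d(BFWX,U)=115/8
iteration 4: select BFWX,H (d=109/8, Q=-187/4); attach at lengths (7, 53/8); label the merged cluster BFHWX
  updated: d(BFHWX,I)=19/8, d(BFHWX,U)=59/8
iteration 5: select BFHWX,I (d=19/8, Q=-75/4); attach at lengths (3/8, 2); label the merged cluster BFHIWX
  updated: d(BFHIWX,U)=7
iteration 6: select BFHIWX,U (d=7); attach at lengths (7/2, 7/2); label the merged cluster BFHIUWX
final tree: (((((B:37/5,F:-22/5):43/8,(W:55/16,X:-23/16):35/8):7,H:53/8):3/8,I:2):7/2,U:7/2)
total length: 151/4

(((((B:37/5,F:-22/5):43/8,(W:55/16,X:-23/16):35/8):7,H:53/8):3/8,I:2):7/2,U:7/2)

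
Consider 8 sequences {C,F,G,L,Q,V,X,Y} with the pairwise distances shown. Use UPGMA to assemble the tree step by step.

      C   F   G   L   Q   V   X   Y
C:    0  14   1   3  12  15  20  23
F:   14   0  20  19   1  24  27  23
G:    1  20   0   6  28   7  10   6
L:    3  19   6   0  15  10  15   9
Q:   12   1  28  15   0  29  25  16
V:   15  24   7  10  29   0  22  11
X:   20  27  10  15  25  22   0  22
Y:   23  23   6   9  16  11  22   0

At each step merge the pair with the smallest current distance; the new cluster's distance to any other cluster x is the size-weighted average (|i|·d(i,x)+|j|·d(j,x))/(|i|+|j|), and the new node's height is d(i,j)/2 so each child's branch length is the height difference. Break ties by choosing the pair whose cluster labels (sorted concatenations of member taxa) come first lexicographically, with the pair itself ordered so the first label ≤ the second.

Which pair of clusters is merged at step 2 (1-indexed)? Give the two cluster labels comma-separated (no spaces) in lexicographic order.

F,Q

step 1: merge (C,G) at d=1; branch lengths C→1/2, G→1/2; new cluster CG
  updated: d(CG,F)=17, d(CG,L)=9/2, d(CG,Q)=20, d(CG,V)=11, d(CG,X)=15, d(CG,Y)=29/2
step 2: merge (F,Q) at d=1; branch lengths F→1/2, Q→1/2; new cluster FQ
  updated: d(CG,FQ)=37/2, d(FQ,L)=17, d(FQ,V)=53/2, d(FQ,X)=26, d(FQ,Y)=39/2
step 3: merge (CG,L) at d=9/2; branch lengths CG→7/4, L→9/4; new cluster CGL
  updated: d(CGL,FQ)=18, d(CGL,V)=32/3, d(CGL,X)=15, d(CGL,Y)=38/3
step 4: merge (CGL,V) at d=32/3; branch lengths CGL→37/12, V→16/3; new cluster CGLV
  updated: d(CGLV,FQ)=161/8, d(CGLV,X)=67/4, d(CGLV,Y)=49/4
step 5: merge (CGLV,Y) at d=49/4; branch lengths CGLV→19/24, Y→49/8; new cluster CGLVY
  updated: d(CGLVY,FQ)=20, d(CGLVY,X)=89/5
step 6: merge (CGLVY,X) at d=89/5; branch lengths CGLVY→111/40, X→89/10; new cluster CGLVXY
  updated: d(CGLVXY,FQ)=21
step 7: merge (CGLVXY,FQ) at d=21; branch lengths CGLVXY→8/5, FQ→10; new cluster CFGLQVXY
final tree: ((((((C:1/2,G:1/2):7/4,L:9/4):37/12,V:16/3):19/24,Y:49/8):111/40,X:89/10):8/5,(F:1/2,Q:1/2):10)
total length: 5353/120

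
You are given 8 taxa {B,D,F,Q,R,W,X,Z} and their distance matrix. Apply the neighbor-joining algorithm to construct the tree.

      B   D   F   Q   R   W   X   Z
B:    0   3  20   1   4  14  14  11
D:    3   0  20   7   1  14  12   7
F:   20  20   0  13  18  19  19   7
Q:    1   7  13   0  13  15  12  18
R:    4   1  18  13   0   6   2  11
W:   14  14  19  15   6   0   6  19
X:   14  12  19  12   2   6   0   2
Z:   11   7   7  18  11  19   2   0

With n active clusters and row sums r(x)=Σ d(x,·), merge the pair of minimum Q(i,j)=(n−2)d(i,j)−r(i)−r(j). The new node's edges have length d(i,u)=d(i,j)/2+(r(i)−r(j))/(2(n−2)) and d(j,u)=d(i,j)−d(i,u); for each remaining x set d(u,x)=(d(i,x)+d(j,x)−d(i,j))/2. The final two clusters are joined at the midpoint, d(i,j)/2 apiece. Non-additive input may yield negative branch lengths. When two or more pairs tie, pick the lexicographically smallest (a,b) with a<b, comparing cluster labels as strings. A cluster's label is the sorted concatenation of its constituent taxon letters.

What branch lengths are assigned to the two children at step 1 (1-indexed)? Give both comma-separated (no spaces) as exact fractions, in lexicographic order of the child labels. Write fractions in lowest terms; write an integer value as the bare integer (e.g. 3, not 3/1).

iteration 1: select F,Z (d=7, Q=-149); attach at lengths (83/12, 1/12); label the merged cluster FZ
  updated: d(B,FZ)=12, d(D,FZ)=10, d(FZ,Q)=12, d(FZ,R)=11, d(FZ,W)=31/2, d(FZ,X)=7
iteration 2: select B,Q (d=1, Q=-103); attach at lengths (-7/10, 17/10); label the merged cluster BQ
  updated: d(BQ,D)=9/2, d(BQ,FZ)=23/2, d(BQ,R)=8, d(BQ,W)=14, d(BQ,X)=25/2
iteration 3: select BQ,D (d=9/2, Q=-74); attach at lengths (27/8, 9/8); label the merged cluster BDQ
  updated: d(BDQ,FZ)=17/2, d(BDQ,R)=9/4, d(BDQ,W)=47/4, d(BDQ,X)=10
iteration 4: select BDQ,FZ (d=17/2, Q=-49); attach at lengths (8/3, 35/6); label the merged cluster BDFQZ
  updated: d(BDFQZ,R)=19/8, d(BDFQZ,W)=75/8, d(BDFQZ,X)=17/4
iteration 5: select BDFQZ,R (d=19/8, Q=-173/8); attach at lengths (83/32, -7/32); label the merged cluster BDFQRZ
  updated: d(BDFQRZ,W)=13/2, d(BDFQRZ,X)=31/16
iteration 6: select BDFQRZ,W (d=13/2, Q=-231/16); attach at lengths (39/32, 169/32); label the merged cluster BDFQRWZ
  updated: d(BDFQRWZ,X)=23/32
iteration 7: select BDFQRWZ,X (d=23/32); attach at lengths (23/64, 23/64); label the merged cluster BDFQRWXZ
final tree: ((((((B:-7/10,Q:17/10):27/8,D:9/8):8/3,(F:83/12,Z:1/12):35/6):83/32,R:-7/32):39/32,W:169/32):23/64,X:23/64)
total length: 979/32

83/12,1/12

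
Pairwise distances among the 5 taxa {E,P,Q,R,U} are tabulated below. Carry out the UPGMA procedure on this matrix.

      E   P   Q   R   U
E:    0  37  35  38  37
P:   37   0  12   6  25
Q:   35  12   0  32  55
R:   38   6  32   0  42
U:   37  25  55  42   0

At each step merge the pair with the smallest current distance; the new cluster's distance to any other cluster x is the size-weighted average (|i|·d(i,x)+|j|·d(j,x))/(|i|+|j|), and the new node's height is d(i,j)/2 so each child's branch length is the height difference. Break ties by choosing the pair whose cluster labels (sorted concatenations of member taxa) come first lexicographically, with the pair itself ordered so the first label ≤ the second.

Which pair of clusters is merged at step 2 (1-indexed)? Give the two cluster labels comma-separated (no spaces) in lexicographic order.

PR,Q

iteration 1: select P,R (d=6); attach at lengths (3, 3); label the merged cluster PR
  updated: d(E,PR)=75/2, d(PR,Q)=22, d(PR,U)=67/2
iteration 2: select PR,Q (d=22); attach at lengths (8, 11); label the merged cluster PQR
  updated: d(E,PQR)=110/3, d(PQR,U)=122/3
iteration 3: select E,PQR (d=110/3); attach at lengths (55/3, 22/3); label the merged cluster EPQR
  updated: d(EPQR,U)=159/4
iteration 4: select EPQR,U (d=159/4); attach at lengths (37/24, 159/8); label the merged cluster EPQRU
final tree: ((E:55/3,((P:3,R:3):8,Q:11):22/3):37/24,U:159/8)
total length: 865/12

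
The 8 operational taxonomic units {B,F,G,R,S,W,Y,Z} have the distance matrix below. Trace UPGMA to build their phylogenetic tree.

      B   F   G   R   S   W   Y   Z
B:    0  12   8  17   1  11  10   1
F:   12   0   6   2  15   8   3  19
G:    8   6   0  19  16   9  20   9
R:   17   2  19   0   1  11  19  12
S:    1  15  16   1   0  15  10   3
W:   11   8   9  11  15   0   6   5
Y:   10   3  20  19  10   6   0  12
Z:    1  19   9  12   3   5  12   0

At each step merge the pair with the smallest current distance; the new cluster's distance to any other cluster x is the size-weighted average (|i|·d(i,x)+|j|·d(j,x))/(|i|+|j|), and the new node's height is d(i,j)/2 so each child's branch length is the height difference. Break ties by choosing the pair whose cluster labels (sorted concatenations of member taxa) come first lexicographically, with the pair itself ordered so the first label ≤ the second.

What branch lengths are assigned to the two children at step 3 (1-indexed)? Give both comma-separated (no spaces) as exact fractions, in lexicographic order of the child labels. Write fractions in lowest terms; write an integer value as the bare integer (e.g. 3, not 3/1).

iteration 1: select B,S (d=1); attach at lengths (1/2, 1/2); label the merged cluster BS
  updated: d(BS,F)=27/2, d(BS,G)=12, d(BS,R)=9, d(BS,W)=13, d(BS,Y)=10, d(BS,Z)=2
iteration 2: select BS,Z (d=2); attach at lengths (1/2, 1); label the merged cluster BSZ
  updated: d(BSZ,F)=46/3, d(BSZ,G)=11, d(BSZ,R)=10, d(BSZ,W)=31/3, d(BSZ,Y)=32/3
iteration 3: select F,R (d=2); attach at lengths (1, 1); label the merged cluster FR
  updated: d(BSZ,FR)=38/3, d(FR,G)=25/2, d(FR,W)=19/2, d(FR,Y)=11
iteration 4: select W,Y (d=6); attach at lengths (3, 3); label the merged cluster WY
  updated: d(BSZ,WY)=21/2, d(FR,WY)=41/4, d(G,WY)=29/2
iteration 5: select FR,WY (d=41/4); attach at lengths (33/8, 17/8); label the merged cluster FRWY
  updated: d(BSZ,FRWY)=139/12, d(FRWY,G)=27/2
iteration 6: select BSZ,G (d=11); attach at lengths (9/2, 11/2); label the merged cluster BGSZ
  updated: d(BGSZ,FRWY)=193/16
iteration 7: select BGSZ,FRWY (d=193/16); attach at lengths (17/32, 29/32); label the merged cluster BFGRSWYZ
final tree: ((((B:1/2,S:1/2):1/2,Z:1):9/2,G:11/2):17/32,((F:1,R:1):33/8,(W:3,Y:3):17/8):29/32)
total length: 451/16

1,1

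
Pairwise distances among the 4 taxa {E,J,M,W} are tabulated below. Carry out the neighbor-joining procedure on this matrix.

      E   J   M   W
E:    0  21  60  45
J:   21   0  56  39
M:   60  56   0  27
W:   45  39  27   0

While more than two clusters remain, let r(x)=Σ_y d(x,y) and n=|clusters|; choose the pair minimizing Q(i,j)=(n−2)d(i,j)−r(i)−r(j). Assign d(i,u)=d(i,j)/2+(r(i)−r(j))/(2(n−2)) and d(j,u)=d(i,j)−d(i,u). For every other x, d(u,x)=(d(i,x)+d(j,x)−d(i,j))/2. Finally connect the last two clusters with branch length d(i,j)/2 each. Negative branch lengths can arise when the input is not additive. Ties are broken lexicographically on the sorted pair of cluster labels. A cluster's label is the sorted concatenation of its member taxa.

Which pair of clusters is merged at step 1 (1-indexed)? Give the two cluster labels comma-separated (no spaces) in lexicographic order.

iteration 1: select E,J (d=21, Q=-200); attach at lengths (13, 8); label the merged cluster EJ
  updated: d(EJ,M)=95/2, d(EJ,W)=63/2
iteration 2: select EJ,M (d=95/2, Q=-106); attach at lengths (26, 43/2); label the merged cluster EJM
  updated: d(EJM,W)=11/2
iteration 3: select EJM,W (d=11/2); attach at lengths (11/4, 11/4); label the merged cluster EJMW
final tree: (((E:13,J:8):26,M:43/2):11/4,W:11/4)
total length: 74

E,J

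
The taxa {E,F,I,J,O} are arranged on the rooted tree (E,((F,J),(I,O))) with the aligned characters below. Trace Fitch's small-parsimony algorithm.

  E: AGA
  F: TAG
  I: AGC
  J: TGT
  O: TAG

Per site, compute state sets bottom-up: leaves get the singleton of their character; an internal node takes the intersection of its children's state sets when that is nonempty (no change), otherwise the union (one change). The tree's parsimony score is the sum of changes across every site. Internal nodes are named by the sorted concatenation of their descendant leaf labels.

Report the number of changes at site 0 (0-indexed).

[col 0] FJ: children F:{T}, J:{T} ∩→ {T}; cost 0
[col 0] IO: children I:{A}, O:{T} ∪→ {A,T}; cost 1
[col 0] FIJO: children FJ:{T}, IO:{A,T} ∩→ {T}; cost 0
[col 0] EFIJO: children E:{A}, FIJO:{T} ∪→ {A,T}; cost 1
[col 1] FJ: children F:{A}, J:{G} ∪→ {A,G}; cost 1
[col 1] IO: children I:{G}, O:{A} ∪→ {A,G}; cost 1
[col 1] FIJO: children FJ:{A,G}, IO:{A,G} ∩→ {A,G}; cost 0
[col 1] EFIJO: children E:{G}, FIJO:{A,G} ∩→ {G}; cost 0
[col 2] FJ: children F:{G}, J:{T} ∪→ {G,T}; cost 1
[col 2] IO: children I:{C}, O:{G} ∪→ {C,G}; cost 1
[col 2] FIJO: children FJ:{G,T}, IO:{C,G} ∩→ {G}; cost 0
[col 2] EFIJO: children E:{A}, FIJO:{G} ∪→ {A,G}; cost 1
per-site changes: [2, 2, 3]; total = 7

2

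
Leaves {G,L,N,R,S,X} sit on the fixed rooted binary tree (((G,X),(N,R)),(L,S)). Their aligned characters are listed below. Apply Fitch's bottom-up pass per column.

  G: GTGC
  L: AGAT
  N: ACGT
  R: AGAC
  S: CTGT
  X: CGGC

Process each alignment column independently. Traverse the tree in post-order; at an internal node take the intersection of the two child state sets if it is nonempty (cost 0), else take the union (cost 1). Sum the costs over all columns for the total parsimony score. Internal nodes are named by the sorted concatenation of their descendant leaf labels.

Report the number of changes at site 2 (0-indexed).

[col 0] GX: children G:{G}, X:{C} ∪→ {C,G}; cost 1
[col 0] NR: children N:{A}, R:{A} ∩→ {A}; cost 0
[col 0] GNRX: children GX:{C,G}, NR:{A} ∪→ {A,C,G}; cost 1
[col 0] LS: children L:{A}, S:{C} ∪→ {A,C}; cost 1
[col 0] GLNRSX: children GNRX:{A,C,G}, LS:{A,C} ∩→ {A,C}; cost 0
[col 1] GX: children G:{T}, X:{G} ∪→ {G,T}; cost 1
[col 1] NR: children N:{C}, R:{G} ∪→ {C,G}; cost 1
[col 1] GNRX: children GX:{G,T}, NR:{C,G} ∩→ {G}; cost 0
[col 1] LS: children L:{G}, S:{T} ∪→ {G,T}; cost 1
[col 1] GLNRSX: children GNRX:{G}, LS:{G,T} ∩→ {G}; cost 0
[col 2] GX: children G:{G}, X:{G} ∩→ {G}; cost 0
[col 2] NR: children N:{G}, R:{A} ∪→ {A,G}; cost 1
[col 2] GNRX: children GX:{G}, NR:{A,G} ∩→ {G}; cost 0
[col 2] LS: children L:{A}, S:{G} ∪→ {A,G}; cost 1
[col 2] GLNRSX: children GNRX:{G}, LS:{A,G} ∩→ {G}; cost 0
[col 3] GX: children G:{C}, X:{C} ∩→ {C}; cost 0
[col 3] NR: children N:{T}, R:{C} ∪→ {C,T}; cost 1
[col 3] GNRX: children GX:{C}, NR:{C,T} ∩→ {C}; cost 0
[col 3] LS: children L:{T}, S:{T} ∩→ {T}; cost 0
[col 3] GLNRSX: children GNRX:{C}, LS:{T} ∪→ {C,T}; cost 1
per-site changes: [3, 3, 2, 2]; total = 10

2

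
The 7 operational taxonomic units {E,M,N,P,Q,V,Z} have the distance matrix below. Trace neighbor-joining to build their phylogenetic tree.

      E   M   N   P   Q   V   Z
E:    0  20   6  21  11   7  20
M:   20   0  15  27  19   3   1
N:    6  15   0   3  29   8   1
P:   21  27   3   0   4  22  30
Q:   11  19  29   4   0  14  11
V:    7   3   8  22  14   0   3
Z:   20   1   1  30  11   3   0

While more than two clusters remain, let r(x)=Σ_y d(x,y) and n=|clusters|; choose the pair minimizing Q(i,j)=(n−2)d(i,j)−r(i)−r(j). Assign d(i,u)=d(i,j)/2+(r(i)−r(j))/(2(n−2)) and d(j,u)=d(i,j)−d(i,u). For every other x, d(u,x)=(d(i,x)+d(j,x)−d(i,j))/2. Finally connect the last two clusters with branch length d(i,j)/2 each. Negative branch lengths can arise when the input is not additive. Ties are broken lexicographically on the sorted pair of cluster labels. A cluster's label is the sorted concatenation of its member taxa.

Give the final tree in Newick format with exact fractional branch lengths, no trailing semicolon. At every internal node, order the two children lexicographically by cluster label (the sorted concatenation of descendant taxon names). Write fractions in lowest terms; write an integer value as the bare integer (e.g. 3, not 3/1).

(((E:125/32,(P:39/10,Q:1/10):323/32):59/32,((M:41/16,Z:-25/16):91/24,V:-31/24):171/32):37/64,N:37/64)

1. join P+Q (d=4, Q=-175) ⇒ PQ; edges |P|=39/10, |Q|=1/10
  updated: d(E,PQ)=14, d(M,PQ)=21, d(N,PQ)=14, d(PQ,V)=16, d(PQ,Z)=37/2
2. join M+Z (d=1, Q=-199/2) ⇒ MZ; edges |M|=41/16, |Z|=-25/16
  updated: d(E,MZ)=39/2, d(MZ,N)=15/2, d(MZ,PQ)=77/4, d(MZ,V)=5/2
3. join MZ+V (d=5/2, Q=-299/4) ⇒ MVZ; edges |MZ|=91/24, |V|=-31/24
  updated: d(E,MVZ)=12, d(MVZ,N)=13/2, d(MVZ,PQ)=131/8
4. join E+PQ (d=14, Q=-387/8) ⇒ EPQ; edges |E|=125/32, |PQ|=323/32
  updated: d(EPQ,MVZ)=115/16, d(EPQ,N)=3
5. join EPQ+MVZ (d=115/16, Q=-267/16) ⇒ EMPQVZ; edges |EPQ|=59/32, |MVZ|=171/32
  updated: d(EMPQVZ,N)=37/32
6. join EMPQVZ+N (d=37/32) ⇒ EMNPQVZ; edges |EMPQVZ|=37/64, |N|=37/64
final tree: (((E:125/32,(P:39/10,Q:1/10):323/32):59/32,((M:41/16,Z:-25/16):91/24,V:-31/24):171/32):37/64,N:37/64)
total length: 955/32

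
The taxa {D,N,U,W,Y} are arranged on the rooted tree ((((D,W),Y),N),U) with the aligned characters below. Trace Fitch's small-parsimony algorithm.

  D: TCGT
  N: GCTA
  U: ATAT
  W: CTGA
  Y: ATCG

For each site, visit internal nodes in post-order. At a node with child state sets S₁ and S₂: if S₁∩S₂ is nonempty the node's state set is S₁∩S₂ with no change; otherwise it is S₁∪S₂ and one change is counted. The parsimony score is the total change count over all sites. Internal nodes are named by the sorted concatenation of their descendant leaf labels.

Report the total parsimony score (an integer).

[col 0] DW: children D:{T}, W:{C} ∪→ {C,T}; cost 1
[col 0] DWY: children DW:{C,T}, Y:{A} ∪→ {A,C,T}; cost 1
[col 0] DNWY: children DWY:{A,C,T}, N:{G} ∪→ {A,C,G,T}; cost 1
[col 0] DNUWY: children DNWY:{A,C,G,T}, U:{A} ∩→ {A}; cost 0
[col 1] DW: children D:{C}, W:{T} ∪→ {C,T}; cost 1
[col 1] DWY: children DW:{C,T}, Y:{T} ∩→ {T}; cost 0
[col 1] DNWY: children DWY:{T}, N:{C} ∪→ {C,T}; cost 1
[col 1] DNUWY: children DNWY:{C,T}, U:{T} ∩→ {T}; cost 0
[col 2] DW: children D:{G}, W:{G} ∩→ {G}; cost 0
[col 2] DWY: children DW:{G}, Y:{C} ∪→ {C,G}; cost 1
[col 2] DNWY: children DWY:{C,G}, N:{T} ∪→ {C,G,T}; cost 1
[col 2] DNUWY: children DNWY:{C,G,T}, U:{A} ∪→ {A,C,G,T}; cost 1
[col 3] DW: children D:{T}, W:{A} ∪→ {A,T}; cost 1
[col 3] DWY: children DW:{A,T}, Y:{G} ∪→ {A,G,T}; cost 1
[col 3] DNWY: children DWY:{A,G,T}, N:{A} ∩→ {A}; cost 0
[col 3] DNUWY: children DNWY:{A}, U:{T} ∪→ {A,T}; cost 1
per-site changes: [3, 2, 3, 3]; total = 11

11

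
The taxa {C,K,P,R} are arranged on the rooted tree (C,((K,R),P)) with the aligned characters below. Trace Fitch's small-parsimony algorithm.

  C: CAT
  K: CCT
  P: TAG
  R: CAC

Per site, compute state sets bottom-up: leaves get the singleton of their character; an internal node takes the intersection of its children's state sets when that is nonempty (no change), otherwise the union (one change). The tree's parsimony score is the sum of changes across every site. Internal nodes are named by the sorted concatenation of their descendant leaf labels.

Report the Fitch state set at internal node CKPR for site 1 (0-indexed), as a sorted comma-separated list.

site 0, node KR: K={C} ∩ R={C} → {C} (+0)
site 0, node KPR: KR={C} ∪ P={T} → {C,T} (+1)
site 0, node CKPR: C={C} ∩ KPR={C,T} → {C} (+0)
site 1, node KR: K={C} ∪ R={A} → {A,C} (+1)
site 1, node KPR: KR={A,C} ∩ P={A} → {A} (+0)
site 1, node CKPR: C={A} ∩ KPR={A} → {A} (+0)
site 2, node KR: K={T} ∪ R={C} → {C,T} (+1)
site 2, node KPR: KR={C,T} ∪ P={G} → {C,G,T} (+1)
site 2, node CKPR: C={T} ∩ KPR={C,G,T} → {T} (+0)
per-site changes: [1, 1, 2]; total = 4

A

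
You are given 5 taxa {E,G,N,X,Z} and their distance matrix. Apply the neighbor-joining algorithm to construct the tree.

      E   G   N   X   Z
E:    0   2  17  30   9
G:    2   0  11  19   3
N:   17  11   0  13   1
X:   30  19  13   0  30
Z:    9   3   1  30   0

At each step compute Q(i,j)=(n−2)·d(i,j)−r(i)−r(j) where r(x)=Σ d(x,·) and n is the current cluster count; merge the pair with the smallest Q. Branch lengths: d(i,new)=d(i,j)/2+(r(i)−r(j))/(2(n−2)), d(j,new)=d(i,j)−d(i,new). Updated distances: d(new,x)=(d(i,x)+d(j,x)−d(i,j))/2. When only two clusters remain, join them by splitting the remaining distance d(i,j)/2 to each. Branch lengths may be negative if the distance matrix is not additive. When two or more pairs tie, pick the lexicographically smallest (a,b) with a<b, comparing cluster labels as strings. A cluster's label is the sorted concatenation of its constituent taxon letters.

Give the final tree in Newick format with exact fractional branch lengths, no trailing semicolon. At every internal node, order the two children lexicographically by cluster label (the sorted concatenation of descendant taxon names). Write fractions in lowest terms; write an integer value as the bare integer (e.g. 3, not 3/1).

(((E:37/8,G:-21/8):31/8,(N:-11/6,X:89/6):63/8):9/16,Z:9/16)

1. join N+X (d=13, Q=-95) ⇒ NX; edges |N|=-11/6, |X|=89/6
  updated: d(E,NX)=17, d(G,NX)=17/2, d(NX,Z)=9
2. join E+G (d=2, Q=-75/2) ⇒ EG; edges |E|=37/8, |G|=-21/8
  updated: d(EG,NX)=47/4, d(EG,Z)=5
3. join EG+NX (d=47/4, Q=-103/4) ⇒ EGNX; edges |EG|=31/8, |NX|=63/8
  updated: d(EGNX,Z)=9/8
4. join EGNX+Z (d=9/8) ⇒ EGNXZ; edges |EGNX|=9/16, |Z|=9/16
final tree: (((E:37/8,G:-21/8):31/8,(N:-11/6,X:89/6):63/8):9/16,Z:9/16)
total length: 223/8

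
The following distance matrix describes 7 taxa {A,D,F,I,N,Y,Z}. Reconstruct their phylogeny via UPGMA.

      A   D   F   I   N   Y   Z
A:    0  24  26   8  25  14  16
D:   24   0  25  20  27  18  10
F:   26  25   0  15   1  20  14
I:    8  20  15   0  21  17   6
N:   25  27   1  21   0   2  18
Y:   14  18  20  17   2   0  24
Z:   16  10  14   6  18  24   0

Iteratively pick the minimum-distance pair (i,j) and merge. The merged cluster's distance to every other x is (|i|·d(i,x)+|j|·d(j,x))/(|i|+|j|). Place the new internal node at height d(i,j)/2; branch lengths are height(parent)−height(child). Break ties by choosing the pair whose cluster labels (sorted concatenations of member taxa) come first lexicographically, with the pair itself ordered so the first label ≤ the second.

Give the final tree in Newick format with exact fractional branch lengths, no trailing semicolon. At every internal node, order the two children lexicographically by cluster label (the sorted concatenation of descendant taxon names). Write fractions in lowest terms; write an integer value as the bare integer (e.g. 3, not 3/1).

(((A:6,(I:3,Z:3):3):3,D:9):7/6,((F:1/2,N:1/2):5,Y:11/2):14/3)

step 1: merge (F,N) at d=1; branch lengths F→1/2, N→1/2; new cluster FN
  updated: d(A,FN)=51/2, d(D,FN)=26, d(FN,I)=18, d(FN,Y)=11, d(FN,Z)=16
step 2: merge (I,Z) at d=6; branch lengths I→3, Z→3; new cluster IZ
  updated: d(A,IZ)=12, d(D,IZ)=15, d(FN,IZ)=17, d(IZ,Y)=41/2
step 3: merge (FN,Y) at d=11; branch lengths FN→5, Y→11/2; new cluster FNY
  updated: d(A,FNY)=65/3, d(D,FNY)=70/3, d(FNY,IZ)=109/6
step 4: merge (A,IZ) at d=12; branch lengths A→6, IZ→3; new cluster AIZ
  updated: d(AIZ,D)=18, d(AIZ,FNY)=58/3
step 5: merge (AIZ,D) at d=18; branch lengths AIZ→3, D→9; new cluster ADIZ
  updated: d(ADIZ,FNY)=61/3
step 6: merge (ADIZ,FNY) at d=61/3; branch lengths ADIZ→7/6, FNY→14/3; new cluster ADFINYZ
final tree: (((A:6,(I:3,Z:3):3):3,D:9):7/6,((F:1/2,N:1/2):5,Y:11/2):14/3)
total length: 133/3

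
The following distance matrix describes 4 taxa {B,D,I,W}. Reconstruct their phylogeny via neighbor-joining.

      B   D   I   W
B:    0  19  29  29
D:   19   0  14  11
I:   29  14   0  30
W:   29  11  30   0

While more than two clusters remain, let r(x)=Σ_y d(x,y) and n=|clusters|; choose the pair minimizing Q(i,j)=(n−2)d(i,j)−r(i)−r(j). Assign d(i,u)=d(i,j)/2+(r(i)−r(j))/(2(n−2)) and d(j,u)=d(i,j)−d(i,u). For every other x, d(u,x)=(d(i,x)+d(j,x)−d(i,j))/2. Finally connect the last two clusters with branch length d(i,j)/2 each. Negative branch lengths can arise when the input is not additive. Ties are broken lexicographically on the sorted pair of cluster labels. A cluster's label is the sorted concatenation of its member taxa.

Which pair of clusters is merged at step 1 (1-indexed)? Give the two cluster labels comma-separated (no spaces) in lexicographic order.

iteration 1: select B,I (d=29, Q=-92); attach at lengths (31/2, 27/2); label the merged cluster BI
  updated: d(BI,D)=2, d(BI,W)=15
iteration 2: select BI,D (d=2, Q=-28); attach at lengths (3, -1); label the merged cluster BDI
  updated: d(BDI,W)=12
iteration 3: select BDI,W (d=12); attach at lengths (6, 6); label the merged cluster BDIW
final tree: (((B:31/2,I:27/2):3,D:-1):6,W:6)
total length: 43

B,I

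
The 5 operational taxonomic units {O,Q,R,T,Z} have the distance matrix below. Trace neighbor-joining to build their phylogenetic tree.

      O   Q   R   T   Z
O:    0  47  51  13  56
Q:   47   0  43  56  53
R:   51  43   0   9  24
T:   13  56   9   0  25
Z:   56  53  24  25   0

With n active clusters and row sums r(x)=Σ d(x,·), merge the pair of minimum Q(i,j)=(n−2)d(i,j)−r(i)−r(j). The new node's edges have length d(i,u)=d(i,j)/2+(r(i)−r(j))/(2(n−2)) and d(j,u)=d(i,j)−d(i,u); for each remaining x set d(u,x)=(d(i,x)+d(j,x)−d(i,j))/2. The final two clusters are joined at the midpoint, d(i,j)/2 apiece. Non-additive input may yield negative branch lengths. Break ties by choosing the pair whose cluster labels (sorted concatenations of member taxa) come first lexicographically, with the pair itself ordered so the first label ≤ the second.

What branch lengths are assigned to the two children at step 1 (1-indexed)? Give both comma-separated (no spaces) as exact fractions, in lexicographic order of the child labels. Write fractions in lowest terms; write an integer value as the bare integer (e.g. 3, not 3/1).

103/6,-25/6

iteration 1: select O,T (d=13, Q=-231); attach at lengths (103/6, -25/6); label the merged cluster OT
  updated: d(OT,Q)=45, d(OT,R)=47/2, d(OT,Z)=34
iteration 2: select OT,Q (d=45, Q=-307/2); attach at lengths (103/8, 257/8); label the merged cluster OQT
  updated: d(OQT,R)=43/4, d(OQT,Z)=21
iteration 3: select OQT,R (d=43/4, Q=-223/4); attach at lengths (31/8, 55/8); label the merged cluster OQRT
  updated: d(OQRT,Z)=137/8
iteration 4: select OQRT,Z (d=137/8); attach at lengths (137/16, 137/16); label the merged cluster OQRTZ
final tree: ((((O:103/6,T:-25/6):103/8,Q:257/8):31/8,R:55/8):137/16,Z:137/16)
total length: 687/8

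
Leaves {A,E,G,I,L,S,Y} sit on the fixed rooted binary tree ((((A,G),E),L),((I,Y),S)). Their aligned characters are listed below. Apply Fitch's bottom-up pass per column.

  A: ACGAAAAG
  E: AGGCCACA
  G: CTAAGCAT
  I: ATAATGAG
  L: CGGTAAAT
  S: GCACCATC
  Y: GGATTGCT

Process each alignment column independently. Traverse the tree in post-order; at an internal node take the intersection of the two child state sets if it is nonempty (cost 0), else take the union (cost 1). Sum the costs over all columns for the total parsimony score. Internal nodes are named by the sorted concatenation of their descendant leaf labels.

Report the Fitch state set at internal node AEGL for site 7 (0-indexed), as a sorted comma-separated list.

AG@0: {A} ∪ {C} = {A,C} (union, +1)
AEG@0: {A,C} ∩ {A} = {A} (intersection, +0)
AEGL@0: {A} ∪ {C} = {A,C} (union, +1)
IY@0: {A} ∪ {G} = {A,G} (union, +1)
ISY@0: {A,G} ∩ {G} = {G} (intersection, +0)
AEGILSY@0: {A,C} ∪ {G} = {A,C,G} (union, +1)
AG@1: {C} ∪ {T} = {C,T} (union, +1)
AEG@1: {C,T} ∪ {G} = {C,G,T} (union, +1)
AEGL@1: {C,G,T} ∩ {G} = {G} (intersection, +0)
IY@1: {T} ∪ {G} = {G,T} (union, +1)
ISY@1: {G,T} ∪ {C} = {C,G,T} (union, +1)
AEGILSY@1: {G} ∩ {C,G,T} = {G} (intersection, +0)
AG@2: {G} ∪ {A} = {A,G} (union, +1)
AEG@2: {A,G} ∩ {G} = {G} (intersection, +0)
AEGL@2: {G} ∩ {G} = {G} (intersection, +0)
IY@2: {A} ∩ {A} = {A} (intersection, +0)
ISY@2: {A} ∩ {A} = {A} (intersection, +0)
AEGILSY@2: {G} ∪ {A} = {A,G} (union, +1)
AG@3: {A} ∩ {A} = {A} (intersection, +0)
AEG@3: {A} ∪ {C} = {A,C} (union, +1)
AEGL@3: {A,C} ∪ {T} = {A,C,T} (union, +1)
IY@3: {A} ∪ {T} = {A,T} (union, +1)
ISY@3: {A,T} ∪ {C} = {A,C,T} (union, +1)
AEGILSY@3: {A,C,T} ∩ {A,C,T} = {A,C,T} (intersection, +0)
AG@4: {A} ∪ {G} = {A,G} (union, +1)
AEG@4: {A,G} ∪ {C} = {A,C,G} (union, +1)
AEGL@4: {A,C,G} ∩ {A} = {A} (intersection, +0)
IY@4: {T} ∩ {T} = {T} (intersection, +0)
ISY@4: {T} ∪ {C} = {C,T} (union, +1)
AEGILSY@4: {A} ∪ {C,T} = {A,C,T} (union, +1)
AG@5: {A} ∪ {C} = {A,C} (union, +1)
AEG@5: {A,C} ∩ {A} = {A} (intersection, +0)
AEGL@5: {A} ∩ {A} = {A} (intersection, +0)
IY@5: {G} ∩ {G} = {G} (intersection, +0)
ISY@5: {G} ∪ {A} = {A,G} (union, +1)
AEGILSY@5: {A} ∩ {A,G} = {A} (intersection, +0)
AG@6: {A} ∩ {A} = {A} (intersection, +0)
AEG@6: {A} ∪ {C} = {A,C} (union, +1)
AEGL@6: {A,C} ∩ {A} = {A} (intersection, +0)
IY@6: {A} ∪ {C} = {A,C} (union, +1)
ISY@6: {A,C} ∪ {T} = {A,C,T} (union, +1)
AEGILSY@6: {A} ∩ {A,C,T} = {A} (intersection, +0)
AG@7: {G} ∪ {T} = {G,T} (union, +1)
AEG@7: {G,T} ∪ {A} = {A,G,T} (union, +1)
AEGL@7: {A,G,T} ∩ {T} = {T} (intersection, +0)
IY@7: {G} ∪ {T} = {G,T} (union, +1)
ISY@7: {G,T} ∪ {C} = {C,G,T} (union, +1)
AEGILSY@7: {T} ∩ {C,G,T} = {T} (intersection, +0)
per-site changes: [4, 4, 2, 4, 4, 2, 3, 4]; total = 27

T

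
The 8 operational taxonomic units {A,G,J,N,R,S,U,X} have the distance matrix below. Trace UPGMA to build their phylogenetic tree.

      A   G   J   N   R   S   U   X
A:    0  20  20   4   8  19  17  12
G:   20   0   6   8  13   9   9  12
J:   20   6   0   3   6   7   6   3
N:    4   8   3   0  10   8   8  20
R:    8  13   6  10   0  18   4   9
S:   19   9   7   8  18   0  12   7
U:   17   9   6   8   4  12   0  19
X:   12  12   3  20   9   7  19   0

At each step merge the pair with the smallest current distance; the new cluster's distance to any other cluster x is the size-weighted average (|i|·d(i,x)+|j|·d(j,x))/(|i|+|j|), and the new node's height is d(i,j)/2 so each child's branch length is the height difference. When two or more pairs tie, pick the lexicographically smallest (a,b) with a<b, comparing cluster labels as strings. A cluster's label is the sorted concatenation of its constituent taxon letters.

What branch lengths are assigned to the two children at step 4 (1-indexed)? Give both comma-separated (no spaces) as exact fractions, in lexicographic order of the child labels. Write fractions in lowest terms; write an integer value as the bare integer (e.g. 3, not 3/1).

step 1: merge (J,N) at d=3; branch lengths J→3/2, N→3/2; new cluster JN
  updated: d(A,JN)=12, d(G,JN)=7, d(JN,R)=8, d(JN,S)=15/2, d(JN,U)=7, d(JN,X)=23/2
step 2: merge (R,U) at d=4; branch lengths R→2, U→2; new cluster RU
  updated: d(A,RU)=25/2, d(G,RU)=11, d(JN,RU)=15/2, d(RU,S)=15, d(RU,X)=14
step 3: merge (G,JN) at d=7; branch lengths G→7/2, JN→2; new cluster GJN
  updated: d(A,GJN)=44/3, d(GJN,RU)=26/3, d(GJN,S)=8, d(GJN,X)=35/3
step 4: merge (S,X) at d=7; branch lengths S→7/2, X→7/2; new cluster SX
  updated: d(A,SX)=31/2, d(GJN,SX)=59/6, d(RU,SX)=29/2
step 5: merge (GJN,RU) at d=26/3; branch lengths GJN→5/6, RU→7/3; new cluster GJNRU
  updated: d(A,GJNRU)=69/5, d(GJNRU,SX)=117/10
step 6: merge (GJNRU,SX) at d=117/10; branch lengths GJNRU→91/60, SX→47/20; new cluster GJNRSUX
  updated: d(A,GJNRSUX)=100/7
step 7: merge (A,GJNRSUX) at d=100/7; branch lengths A→50/7, GJNRSUX→181/140; new cluster AGJNRSUX
final tree: (A:50/7,(((G:7/2,(J:3/2,N:3/2):2):5/6,(R:2,U:2):7/3):91/60,(S:7/2,X:7/2):47/20):181/140)
total length: 14687/420

7/2,7/2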